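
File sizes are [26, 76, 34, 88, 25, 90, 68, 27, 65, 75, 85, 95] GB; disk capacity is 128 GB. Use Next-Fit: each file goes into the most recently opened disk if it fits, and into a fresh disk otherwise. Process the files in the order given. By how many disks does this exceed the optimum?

Next-Fit: [26,76] [34,88] [25,90] [68,27] [65] [75] [85] [95] → 8 disks.
8 files exceed 64 GB (half the capacity), and no two of those can share a disk, so at least 8 disks are needed.
So 8 is already optimal.

0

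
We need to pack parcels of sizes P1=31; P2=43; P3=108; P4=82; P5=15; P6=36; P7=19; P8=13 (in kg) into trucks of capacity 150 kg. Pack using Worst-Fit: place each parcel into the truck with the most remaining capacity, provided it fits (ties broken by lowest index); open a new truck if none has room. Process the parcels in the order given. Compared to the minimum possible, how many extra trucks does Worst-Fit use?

Worst-Fit: [31,43,15,19,13] [108] [82,36] → 3 trucks.
Total size 347 kg; any packing needs at least ⌈347/150⌉ = 3 trucks.
So 3 is already optimal.

0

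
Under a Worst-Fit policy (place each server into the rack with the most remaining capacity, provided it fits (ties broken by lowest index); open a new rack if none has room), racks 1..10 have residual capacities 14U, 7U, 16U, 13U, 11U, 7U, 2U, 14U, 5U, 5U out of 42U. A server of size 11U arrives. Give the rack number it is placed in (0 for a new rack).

3

Racks with room: rack 1 (14U), rack 3 (16U), rack 4 (13U), rack 5 (11U), rack 8 (14U).
Most room is rack 3 with 16U free.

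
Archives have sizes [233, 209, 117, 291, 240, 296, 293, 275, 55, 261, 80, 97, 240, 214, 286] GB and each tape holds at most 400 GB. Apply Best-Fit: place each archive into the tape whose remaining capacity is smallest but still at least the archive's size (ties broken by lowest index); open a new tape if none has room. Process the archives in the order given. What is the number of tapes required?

233 GB → tape 1 (remaining 167 GB)
209 GB → tape 2 (remaining 191 GB)
117 GB → tape 1 (remaining 50 GB)
291 GB → tape 3 (remaining 109 GB)
240 GB → tape 4 (remaining 160 GB)
296 GB → tape 5 (remaining 104 GB)
293 GB → tape 6 (remaining 107 GB)
275 GB → tape 7 (remaining 125 GB)
55 GB → tape 5 (remaining 49 GB)
261 GB → tape 8 (remaining 139 GB)
80 GB → tape 6 (remaining 27 GB)
97 GB → tape 3 (remaining 12 GB)
240 GB → tape 9 (remaining 160 GB)
214 GB → tape 10 (remaining 186 GB)
286 GB → tape 11 (remaining 114 GB)

11 tapes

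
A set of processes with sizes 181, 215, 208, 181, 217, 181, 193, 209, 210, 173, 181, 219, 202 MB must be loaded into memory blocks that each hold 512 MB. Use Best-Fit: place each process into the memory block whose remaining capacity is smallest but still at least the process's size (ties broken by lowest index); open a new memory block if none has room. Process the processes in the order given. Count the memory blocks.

Put 181 MB in memory block 1; 331 MB remain.
Put 215 MB in memory block 1; 116 MB remain.
Put 208 MB in memory block 2; 304 MB remain.
Put 181 MB in memory block 2; 123 MB remain.
Put 217 MB in memory block 3; 295 MB remain.
Put 181 MB in memory block 3; 114 MB remain.
Put 193 MB in memory block 4; 319 MB remain.
Put 209 MB in memory block 4; 110 MB remain.
Put 210 MB in memory block 5; 302 MB remain.
Put 173 MB in memory block 5; 129 MB remain.
Put 181 MB in memory block 6; 331 MB remain.
Put 219 MB in memory block 6; 112 MB remain.
Put 202 MB in memory block 7; 310 MB remain.

7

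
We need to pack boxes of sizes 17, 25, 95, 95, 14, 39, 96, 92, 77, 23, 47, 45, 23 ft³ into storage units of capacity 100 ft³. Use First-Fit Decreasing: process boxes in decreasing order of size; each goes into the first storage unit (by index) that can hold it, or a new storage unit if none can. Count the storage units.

8 storage units

Sorted descending: 96, 95, 95, 92, 77, 47, 45, 39, 25, 23, 23, 17, 14.
Put 96 ft³ in storage unit 1; 4 ft³ remain.
Put 95 ft³ in storage unit 2; 5 ft³ remain.
Put 95 ft³ in storage unit 3; 5 ft³ remain.
Put 92 ft³ in storage unit 4; 8 ft³ remain.
Put 77 ft³ in storage unit 5; 23 ft³ remain.
Put 47 ft³ in storage unit 6; 53 ft³ remain.
Put 45 ft³ in storage unit 6; 8 ft³ remain.
Put 39 ft³ in storage unit 7; 61 ft³ remain.
Put 25 ft³ in storage unit 7; 36 ft³ remain.
Put 23 ft³ in storage unit 5; 0 ft³ remain.
Put 23 ft³ in storage unit 7; 13 ft³ remain.
Put 17 ft³ in storage unit 8; 83 ft³ remain.
Put 14 ft³ in storage unit 8; 69 ft³ remain.
Final storage units: [96] [95] [95] [92] [77,23] [47,45] [39,25,23] [17,14].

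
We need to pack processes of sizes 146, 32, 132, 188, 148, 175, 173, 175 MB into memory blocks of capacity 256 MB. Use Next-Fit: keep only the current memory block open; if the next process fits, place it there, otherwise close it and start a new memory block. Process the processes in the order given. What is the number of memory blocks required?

146 MB → memory block 1 (remaining 110 MB)
32 MB → memory block 1 (remaining 78 MB)
132 MB → memory block 2 (remaining 124 MB)
188 MB → memory block 3 (remaining 68 MB)
148 MB → memory block 4 (remaining 108 MB)
175 MB → memory block 5 (remaining 81 MB)
173 MB → memory block 6 (remaining 83 MB)
175 MB → memory block 7 (remaining 81 MB)
Final memory blocks: [146,32] [132] [188] [148] [175] [173] [175].

7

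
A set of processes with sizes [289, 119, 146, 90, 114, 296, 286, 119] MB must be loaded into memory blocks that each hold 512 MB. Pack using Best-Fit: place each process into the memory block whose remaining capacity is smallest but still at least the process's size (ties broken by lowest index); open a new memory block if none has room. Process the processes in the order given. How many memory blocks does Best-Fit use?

4

memory block 1: place 289 MB, 223 MB left
memory block 1: place 119 MB, 104 MB left
memory block 2: place 146 MB, 366 MB left
memory block 1: place 90 MB, 14 MB left
memory block 2: place 114 MB, 252 MB left
memory block 3: place 296 MB, 216 MB left
memory block 4: place 286 MB, 226 MB left
memory block 3: place 119 MB, 97 MB left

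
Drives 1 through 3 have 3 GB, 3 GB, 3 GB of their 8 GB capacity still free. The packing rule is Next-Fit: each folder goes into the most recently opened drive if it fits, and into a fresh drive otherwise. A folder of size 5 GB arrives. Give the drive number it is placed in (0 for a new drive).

0

Next-Fit only looks at drive 3, which has 3 GB free.
5 GB does not fit, so a new drive is opened.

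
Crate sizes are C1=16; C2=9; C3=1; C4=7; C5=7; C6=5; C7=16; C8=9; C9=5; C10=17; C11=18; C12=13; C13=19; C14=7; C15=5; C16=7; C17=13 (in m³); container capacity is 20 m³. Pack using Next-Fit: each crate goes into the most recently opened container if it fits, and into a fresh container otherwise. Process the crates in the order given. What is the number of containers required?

11

C1 (16 m³) → container 1 (remaining 4 m³)
C2 (9 m³) → container 2 (remaining 11 m³)
C3 (1 m³) → container 2 (remaining 10 m³)
C4 (7 m³) → container 2 (remaining 3 m³)
C5 (7 m³) → container 3 (remaining 13 m³)
C6 (5 m³) → container 3 (remaining 8 m³)
C7 (16 m³) → container 4 (remaining 4 m³)
C8 (9 m³) → container 5 (remaining 11 m³)
C9 (5 m³) → container 5 (remaining 6 m³)
C10 (17 m³) → container 6 (remaining 3 m³)
C11 (18 m³) → container 7 (remaining 2 m³)
C12 (13 m³) → container 8 (remaining 7 m³)
C13 (19 m³) → container 9 (remaining 1 m³)
C14 (7 m³) → container 10 (remaining 13 m³)
C15 (5 m³) → container 10 (remaining 8 m³)
C16 (7 m³) → container 10 (remaining 1 m³)
C17 (13 m³) → container 11 (remaining 7 m³)
Final containers: [16] [9,1,7] [7,5] [16] [9,5] [17] [18] [13] [19] [7,5,7] [13].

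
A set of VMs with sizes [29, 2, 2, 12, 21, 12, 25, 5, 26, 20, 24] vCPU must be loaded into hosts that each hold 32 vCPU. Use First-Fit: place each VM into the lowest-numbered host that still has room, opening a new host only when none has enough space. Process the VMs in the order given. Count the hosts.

host 1: place 29 vCPU, 3 vCPU left
host 1: place 2 vCPU, 1 vCPU left
host 2: place 2 vCPU, 30 vCPU left
host 2: place 12 vCPU, 18 vCPU left
host 3: place 21 vCPU, 11 vCPU left
host 2: place 12 vCPU, 6 vCPU left
host 4: place 25 vCPU, 7 vCPU left
host 2: place 5 vCPU, 1 vCPU left
host 5: place 26 vCPU, 6 vCPU left
host 6: place 20 vCPU, 12 vCPU left
host 7: place 24 vCPU, 8 vCPU left

7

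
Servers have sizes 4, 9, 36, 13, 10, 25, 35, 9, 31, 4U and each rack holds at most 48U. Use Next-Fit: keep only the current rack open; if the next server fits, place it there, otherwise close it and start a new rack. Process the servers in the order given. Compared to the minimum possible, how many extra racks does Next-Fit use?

1

Next-Fit: [4,9] [36] [13,10,25] [35,9] [31,4] → 5 racks.
Total size 176U; any packing needs at least ⌈176/48⌉ = 4 racks.
An optimal packing achieves that bound: [36,10] [35,13] [31,9,4,4] [25,9] → 4 racks.
Excess: 5 − 4 = 1.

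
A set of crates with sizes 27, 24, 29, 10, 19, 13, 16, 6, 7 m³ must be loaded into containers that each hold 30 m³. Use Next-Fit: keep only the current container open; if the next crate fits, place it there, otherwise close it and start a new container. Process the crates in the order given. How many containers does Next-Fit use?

Put 27 m³ in container 1; 3 m³ remain.
Put 24 m³ in container 2; 6 m³ remain.
Put 29 m³ in container 3; 1 m³ remain.
Put 10 m³ in container 4; 20 m³ remain.
Put 19 m³ in container 4; 1 m³ remain.
Put 13 m³ in container 5; 17 m³ remain.
Put 16 m³ in container 5; 1 m³ remain.
Put 6 m³ in container 6; 24 m³ remain.
Put 7 m³ in container 6; 17 m³ remain.

6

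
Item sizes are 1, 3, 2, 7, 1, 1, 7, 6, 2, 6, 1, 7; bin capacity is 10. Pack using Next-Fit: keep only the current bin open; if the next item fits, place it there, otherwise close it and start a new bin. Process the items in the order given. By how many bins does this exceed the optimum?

Next-Fit: [1,3,2] [7,1,1] [7] [6,2] [6,1] [7] → 6 bins.
Total size 44; any packing needs at least ⌈44/10⌉ = 5 bins.
An optimal packing achieves that bound: [7,3] [7,2,1] [7,2,1] [6,1,1] [6] → 5 bins.
Excess: 6 − 5 = 1.

1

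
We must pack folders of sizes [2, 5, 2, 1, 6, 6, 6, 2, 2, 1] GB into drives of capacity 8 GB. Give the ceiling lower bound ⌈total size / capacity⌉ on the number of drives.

5

Total size = 2 + 5 + 2 + 1 + 6 + 6 + 6 + 2 + 2 + 1 = 33 GB.
⌈33 / 8⌉ = 5.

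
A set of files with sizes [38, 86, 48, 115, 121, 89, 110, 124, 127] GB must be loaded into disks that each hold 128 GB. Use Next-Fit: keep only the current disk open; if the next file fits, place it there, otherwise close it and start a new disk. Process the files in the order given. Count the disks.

38 GB → disk 1 (remaining 90 GB)
86 GB → disk 1 (remaining 4 GB)
48 GB → disk 2 (remaining 80 GB)
115 GB → disk 3 (remaining 13 GB)
121 GB → disk 4 (remaining 7 GB)
89 GB → disk 5 (remaining 39 GB)
110 GB → disk 6 (remaining 18 GB)
124 GB → disk 7 (remaining 4 GB)
127 GB → disk 8 (remaining 1 GB)
Final disks: [38,86] [48] [115] [121] [89] [110] [124] [127].

8 disks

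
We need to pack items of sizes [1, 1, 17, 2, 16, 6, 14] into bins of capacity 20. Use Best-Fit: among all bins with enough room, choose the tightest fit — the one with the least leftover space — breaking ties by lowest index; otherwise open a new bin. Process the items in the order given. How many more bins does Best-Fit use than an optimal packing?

0

Best-Fit: [1,1,17] [2,16] [6,14] → 3 bins.
Total size 57; any packing needs at least ⌈57/20⌉ = 3 bins.
So 3 is already optimal.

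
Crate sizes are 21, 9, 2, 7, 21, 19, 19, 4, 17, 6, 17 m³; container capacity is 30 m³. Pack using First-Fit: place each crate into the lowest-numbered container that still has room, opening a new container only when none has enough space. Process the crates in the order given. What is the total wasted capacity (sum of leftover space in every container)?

21 m³ → container 1 (remaining 9 m³)
9 m³ → container 1 (remaining 0 m³)
2 m³ → container 2 (remaining 28 m³)
7 m³ → container 2 (remaining 21 m³)
21 m³ → container 2 (remaining 0 m³)
19 m³ → container 3 (remaining 11 m³)
19 m³ → container 4 (remaining 11 m³)
4 m³ → container 3 (remaining 7 m³)
17 m³ → container 5 (remaining 13 m³)
6 m³ → container 3 (remaining 1 m³)
17 m³ → container 6 (remaining 13 m³)
6 containers × 30 m³ = 180 m³; used 142 m³; unused 38 m³.

38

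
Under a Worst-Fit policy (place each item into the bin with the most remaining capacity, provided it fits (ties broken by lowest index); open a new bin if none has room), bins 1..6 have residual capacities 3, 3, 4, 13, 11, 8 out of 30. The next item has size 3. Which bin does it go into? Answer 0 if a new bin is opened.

Bins with room: bin 1 (3), bin 2 (3), bin 3 (4), bin 4 (13), bin 5 (11), bin 6 (8).
Most room is bin 4 with 13 free.

4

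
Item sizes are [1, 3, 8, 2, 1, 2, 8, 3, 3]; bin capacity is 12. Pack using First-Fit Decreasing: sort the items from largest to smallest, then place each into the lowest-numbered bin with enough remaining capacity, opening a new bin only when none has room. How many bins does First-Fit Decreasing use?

Sorted descending: 8, 8, 3, 3, 3, 2, 2, 1, 1.
Put 8 in bin 1; 4 remain.
Put 8 in bin 2; 4 remain.
Put 3 in bin 1; 1 remain.
Put 3 in bin 2; 1 remain.
Put 3 in bin 3; 9 remain.
Put 2 in bin 3; 7 remain.
Put 2 in bin 3; 5 remain.
Put 1 in bin 1; 0 remain.
Put 1 in bin 2; 0 remain.
Final bins: [8,3,1] [8,3,1] [3,2,2].

3 bins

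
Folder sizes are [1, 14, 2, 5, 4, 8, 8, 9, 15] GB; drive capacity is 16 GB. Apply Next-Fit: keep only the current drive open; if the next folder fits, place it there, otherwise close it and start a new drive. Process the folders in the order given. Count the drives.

5 drives

1 GB → drive 1 (remaining 15 GB)
14 GB → drive 1 (remaining 1 GB)
2 GB → drive 2 (remaining 14 GB)
5 GB → drive 2 (remaining 9 GB)
4 GB → drive 2 (remaining 5 GB)
8 GB → drive 3 (remaining 8 GB)
8 GB → drive 3 (remaining 0 GB)
9 GB → drive 4 (remaining 7 GB)
15 GB → drive 5 (remaining 1 GB)
Final drives: [1,14] [2,5,4] [8,8] [9] [15].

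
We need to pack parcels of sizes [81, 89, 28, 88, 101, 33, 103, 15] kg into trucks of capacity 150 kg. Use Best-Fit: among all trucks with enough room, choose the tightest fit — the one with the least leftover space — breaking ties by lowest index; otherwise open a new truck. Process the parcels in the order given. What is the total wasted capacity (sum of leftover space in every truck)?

212

Put 81 kg in truck 1; 69 kg remain.
Put 89 kg in truck 2; 61 kg remain.
Put 28 kg in truck 2; 33 kg remain.
Put 88 kg in truck 3; 62 kg remain.
Put 101 kg in truck 4; 49 kg remain.
Put 33 kg in truck 2; 0 kg remain.
Put 103 kg in truck 5; 47 kg remain.
Put 15 kg in truck 5; 32 kg remain.
5 trucks × 150 kg = 750 kg; used 538 kg; unused 212 kg.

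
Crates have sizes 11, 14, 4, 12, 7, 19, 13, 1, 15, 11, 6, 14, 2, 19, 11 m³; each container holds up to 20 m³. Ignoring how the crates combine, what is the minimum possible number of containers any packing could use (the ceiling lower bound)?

Total size = 11 + 14 + 4 + 12 + 7 + 19 + 13 + 1 + 15 + 11 + 6 + 14 + 2 + 19 + 11 = 159 m³.
⌈159 / 20⌉ = 8.

8 containers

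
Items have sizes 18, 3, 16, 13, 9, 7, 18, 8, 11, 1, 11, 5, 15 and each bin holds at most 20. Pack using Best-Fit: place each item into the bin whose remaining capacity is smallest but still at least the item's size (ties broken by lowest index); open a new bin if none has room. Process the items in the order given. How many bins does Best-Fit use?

18 → bin 1 (remaining 2)
3 → bin 2 (remaining 17)
16 → bin 2 (remaining 1)
13 → bin 3 (remaining 7)
9 → bin 4 (remaining 11)
7 → bin 3 (remaining 0)
18 → bin 5 (remaining 2)
8 → bin 4 (remaining 3)
11 → bin 6 (remaining 9)
1 → bin 2 (remaining 0)
11 → bin 7 (remaining 9)
5 → bin 6 (remaining 4)
15 → bin 8 (remaining 5)
Final bins: [18] [3,16,1] [13,7] [9,8] [18] [11,5] [11] [15].

8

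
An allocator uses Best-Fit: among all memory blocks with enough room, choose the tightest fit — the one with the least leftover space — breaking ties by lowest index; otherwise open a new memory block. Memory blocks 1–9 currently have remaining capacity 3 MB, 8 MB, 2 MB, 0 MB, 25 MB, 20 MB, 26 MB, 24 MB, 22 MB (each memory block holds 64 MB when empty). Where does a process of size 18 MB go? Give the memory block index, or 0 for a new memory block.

6

Memory blocks with room: memory block 5 (25 MB), memory block 6 (20 MB), memory block 7 (26 MB), memory block 8 (24 MB), memory block 9 (22 MB).
Tightest fit is memory block 6 with 20 MB free.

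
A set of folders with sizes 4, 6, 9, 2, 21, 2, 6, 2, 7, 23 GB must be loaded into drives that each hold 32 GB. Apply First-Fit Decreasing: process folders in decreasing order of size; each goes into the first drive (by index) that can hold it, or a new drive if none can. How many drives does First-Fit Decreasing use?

3 drives

Sorted descending: 23, 21, 9, 7, 6, 6, 4, 2, 2, 2.
drive 1: place 23 GB, 9 GB left
drive 2: place 21 GB, 11 GB left
drive 1: place 9 GB, 0 GB left
drive 2: place 7 GB, 4 GB left
drive 3: place 6 GB, 26 GB left
drive 3: place 6 GB, 20 GB left
drive 2: place 4 GB, 0 GB left
drive 3: place 2 GB, 18 GB left
drive 3: place 2 GB, 16 GB left
drive 3: place 2 GB, 14 GB left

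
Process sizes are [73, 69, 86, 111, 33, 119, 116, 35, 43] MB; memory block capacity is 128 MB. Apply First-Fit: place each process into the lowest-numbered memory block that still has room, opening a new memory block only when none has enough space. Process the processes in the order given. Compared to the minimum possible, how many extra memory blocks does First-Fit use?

First-Fit: [73,33] [69,35] [86] [111] [119] [116] [43] → 7 memory blocks.
Total size 685 MB; any packing needs at least ⌈685/128⌉ = 6 memory blocks.
An optimal packing achieves that bound: [119] [116] [111] [86,35] [73,43] [69,33] → 6 memory blocks.
Excess: 7 − 6 = 1.

1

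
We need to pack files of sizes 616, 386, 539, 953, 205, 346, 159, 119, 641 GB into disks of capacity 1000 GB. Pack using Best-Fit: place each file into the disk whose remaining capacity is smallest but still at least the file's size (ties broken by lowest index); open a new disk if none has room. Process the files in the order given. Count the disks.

Put 616 GB in disk 1; 384 GB remain.
Put 386 GB in disk 2; 614 GB remain.
Put 539 GB in disk 2; 75 GB remain.
Put 953 GB in disk 3; 47 GB remain.
Put 205 GB in disk 1; 179 GB remain.
Put 346 GB in disk 4; 654 GB remain.
Put 159 GB in disk 1; 20 GB remain.
Put 119 GB in disk 4; 535 GB remain.
Put 641 GB in disk 5; 359 GB remain.

5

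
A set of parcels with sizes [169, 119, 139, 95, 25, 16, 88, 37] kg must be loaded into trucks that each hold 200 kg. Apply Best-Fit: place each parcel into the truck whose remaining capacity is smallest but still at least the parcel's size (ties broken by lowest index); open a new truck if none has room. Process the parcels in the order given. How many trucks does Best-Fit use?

Put 169 kg in truck 1; 31 kg remain.
Put 119 kg in truck 2; 81 kg remain.
Put 139 kg in truck 3; 61 kg remain.
Put 95 kg in truck 4; 105 kg remain.
Put 25 kg in truck 1; 6 kg remain.
Put 16 kg in truck 3; 45 kg remain.
Put 88 kg in truck 4; 17 kg remain.
Put 37 kg in truck 3; 8 kg remain.
Final trucks: [169,25] [119] [139,16,37] [95,88].

4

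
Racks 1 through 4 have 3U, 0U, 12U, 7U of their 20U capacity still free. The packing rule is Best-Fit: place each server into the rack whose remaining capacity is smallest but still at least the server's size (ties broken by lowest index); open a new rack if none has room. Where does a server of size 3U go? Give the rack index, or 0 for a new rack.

1

Racks with room: rack 1 (3U), rack 3 (12U), rack 4 (7U).
Tightest fit is rack 1 with 3U free.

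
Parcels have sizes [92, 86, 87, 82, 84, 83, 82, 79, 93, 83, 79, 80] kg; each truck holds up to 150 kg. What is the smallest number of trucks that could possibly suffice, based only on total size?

7

Total size = 92 + 86 + 87 + 82 + 84 + 83 + 82 + 79 + 93 + 83 + 79 + 80 = 1010 kg.
⌈1010 / 150⌉ = 7.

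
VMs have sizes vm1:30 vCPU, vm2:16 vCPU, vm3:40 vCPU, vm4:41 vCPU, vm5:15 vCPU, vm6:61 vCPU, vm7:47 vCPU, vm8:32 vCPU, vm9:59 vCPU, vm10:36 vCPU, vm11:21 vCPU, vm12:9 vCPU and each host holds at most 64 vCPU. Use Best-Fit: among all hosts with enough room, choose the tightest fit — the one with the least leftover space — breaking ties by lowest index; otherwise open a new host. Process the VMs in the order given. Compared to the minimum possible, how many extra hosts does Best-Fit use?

Best-Fit: [30,16,15] [40] [41,21] [61] [47,9] [32] [59] [36] → 8 hosts.
Total size 407 vCPU; any packing needs at least ⌈407/64⌉ = 7 hosts.
An optimal packing achieves that bound: [61] [59] [47,16] [41,21] [40,15,9] [36] [32,30] → 7 hosts.
Excess: 8 − 7 = 1.

1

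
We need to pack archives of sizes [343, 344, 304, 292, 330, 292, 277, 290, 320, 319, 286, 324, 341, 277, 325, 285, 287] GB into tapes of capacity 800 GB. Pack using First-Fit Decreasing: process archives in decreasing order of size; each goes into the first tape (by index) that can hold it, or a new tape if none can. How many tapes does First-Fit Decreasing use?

Sorted descending: 344, 343, 341, 330, 325, 324, 320, 319, 304, 292, 292, 290, 287, 286, 285, 277, 277.
tape 1: place 344 GB, 456 GB left
tape 1: place 343 GB, 113 GB left
tape 2: place 341 GB, 459 GB left
tape 2: place 330 GB, 129 GB left
tape 3: place 325 GB, 475 GB left
tape 3: place 324 GB, 151 GB left
tape 4: place 320 GB, 480 GB left
tape 4: place 319 GB, 161 GB left
tape 5: place 304 GB, 496 GB left
tape 5: place 292 GB, 204 GB left
tape 6: place 292 GB, 508 GB left
tape 6: place 290 GB, 218 GB left
tape 7: place 287 GB, 513 GB left
tape 7: place 286 GB, 227 GB left
tape 8: place 285 GB, 515 GB left
tape 8: place 277 GB, 238 GB left
tape 9: place 277 GB, 523 GB left

9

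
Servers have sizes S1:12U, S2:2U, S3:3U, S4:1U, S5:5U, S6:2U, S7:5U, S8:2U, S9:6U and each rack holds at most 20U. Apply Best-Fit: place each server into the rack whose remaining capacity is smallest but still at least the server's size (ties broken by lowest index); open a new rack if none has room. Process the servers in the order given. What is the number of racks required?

2 racks

rack 1: place S1 (12U), 8U left
rack 1: place S2 (2U), 6U left
rack 1: place S3 (3U), 3U left
rack 1: place S4 (1U), 2U left
rack 2: place S5 (5U), 15U left
rack 1: place S6 (2U), 0U left
rack 2: place S7 (5U), 10U left
rack 2: place S8 (2U), 8U left
rack 2: place S9 (6U), 2U left
Final racks: [12,2,3,1,2] [5,5,2,6].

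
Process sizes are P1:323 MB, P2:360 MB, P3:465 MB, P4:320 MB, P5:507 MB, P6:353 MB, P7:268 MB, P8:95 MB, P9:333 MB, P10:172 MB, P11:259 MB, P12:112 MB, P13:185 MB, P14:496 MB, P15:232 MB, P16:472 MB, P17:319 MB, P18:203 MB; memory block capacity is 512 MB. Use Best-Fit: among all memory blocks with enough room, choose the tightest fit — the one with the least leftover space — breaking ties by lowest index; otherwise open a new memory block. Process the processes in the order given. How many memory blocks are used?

12

P1 (323 MB) → memory block 1 (remaining 189 MB)
P2 (360 MB) → memory block 2 (remaining 152 MB)
P3 (465 MB) → memory block 3 (remaining 47 MB)
P4 (320 MB) → memory block 4 (remaining 192 MB)
P5 (507 MB) → memory block 5 (remaining 5 MB)
P6 (353 MB) → memory block 6 (remaining 159 MB)
P7 (268 MB) → memory block 7 (remaining 244 MB)
P8 (95 MB) → memory block 2 (remaining 57 MB)
P9 (333 MB) → memory block 8 (remaining 179 MB)
P10 (172 MB) → memory block 8 (remaining 7 MB)
P11 (259 MB) → memory block 9 (remaining 253 MB)
P12 (112 MB) → memory block 6 (remaining 47 MB)
P13 (185 MB) → memory block 1 (remaining 4 MB)
P14 (496 MB) → memory block 10 (remaining 16 MB)
P15 (232 MB) → memory block 7 (remaining 12 MB)
P16 (472 MB) → memory block 11 (remaining 40 MB)
P17 (319 MB) → memory block 12 (remaining 193 MB)
P18 (203 MB) → memory block 9 (remaining 50 MB)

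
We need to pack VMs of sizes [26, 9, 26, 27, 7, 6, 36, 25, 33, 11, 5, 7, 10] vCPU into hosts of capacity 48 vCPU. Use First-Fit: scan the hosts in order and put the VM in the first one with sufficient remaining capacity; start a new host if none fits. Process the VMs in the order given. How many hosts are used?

host 1: place 26 vCPU, 22 vCPU left
host 1: place 9 vCPU, 13 vCPU left
host 2: place 26 vCPU, 22 vCPU left
host 3: place 27 vCPU, 21 vCPU left
host 1: place 7 vCPU, 6 vCPU left
host 1: place 6 vCPU, 0 vCPU left
host 4: place 36 vCPU, 12 vCPU left
host 5: place 25 vCPU, 23 vCPU left
host 6: place 33 vCPU, 15 vCPU left
host 2: place 11 vCPU, 11 vCPU left
host 2: place 5 vCPU, 6 vCPU left
host 3: place 7 vCPU, 14 vCPU left
host 3: place 10 vCPU, 4 vCPU left

6 hosts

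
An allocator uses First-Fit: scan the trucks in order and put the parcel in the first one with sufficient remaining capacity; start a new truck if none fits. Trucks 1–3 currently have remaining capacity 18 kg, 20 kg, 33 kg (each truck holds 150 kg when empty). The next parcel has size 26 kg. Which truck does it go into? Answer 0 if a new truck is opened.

Trucks with room: truck 3 (33 kg).
The first with room is truck 3.

3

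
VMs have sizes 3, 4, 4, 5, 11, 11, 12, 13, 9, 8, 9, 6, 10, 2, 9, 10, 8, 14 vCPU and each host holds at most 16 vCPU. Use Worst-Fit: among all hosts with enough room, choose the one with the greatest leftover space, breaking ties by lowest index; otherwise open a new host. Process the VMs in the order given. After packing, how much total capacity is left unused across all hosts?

Put 3 vCPU in host 1; 13 vCPU remain.
Put 4 vCPU in host 1; 9 vCPU remain.
Put 4 vCPU in host 1; 5 vCPU remain.
Put 5 vCPU in host 1; 0 vCPU remain.
Put 11 vCPU in host 2; 5 vCPU remain.
Put 11 vCPU in host 3; 5 vCPU remain.
Put 12 vCPU in host 4; 4 vCPU remain.
Put 13 vCPU in host 5; 3 vCPU remain.
Put 9 vCPU in host 6; 7 vCPU remain.
Put 8 vCPU in host 7; 8 vCPU remain.
Put 9 vCPU in host 8; 7 vCPU remain.
Put 6 vCPU in host 7; 2 vCPU remain.
Put 10 vCPU in host 9; 6 vCPU remain.
Put 2 vCPU in host 6; 5 vCPU remain.
Put 9 vCPU in host 10; 7 vCPU remain.
Put 10 vCPU in host 11; 6 vCPU remain.
Put 8 vCPU in host 12; 8 vCPU remain.
Put 14 vCPU in host 13; 2 vCPU remain.
13 hosts × 16 vCPU = 208 vCPU; used 148 vCPU; unused 60 vCPU.

60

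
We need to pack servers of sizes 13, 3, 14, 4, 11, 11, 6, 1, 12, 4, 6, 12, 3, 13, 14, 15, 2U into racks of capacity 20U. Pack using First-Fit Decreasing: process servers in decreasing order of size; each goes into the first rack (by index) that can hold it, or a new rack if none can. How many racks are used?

9 racks

Sorted descending: 15, 14, 14, 13, 13, 12, 12, 11, 11, 6, 6, 4, 4, 3, 3, 2, 1.
15U → rack 1 (remaining 5U)
14U → rack 2 (remaining 6U)
14U → rack 3 (remaining 6U)
13U → rack 4 (remaining 7U)
13U → rack 5 (remaining 7U)
12U → rack 6 (remaining 8U)
12U → rack 7 (remaining 8U)
11U → rack 8 (remaining 9U)
11U → rack 9 (remaining 9U)
6U → rack 2 (remaining 0U)
6U → rack 3 (remaining 0U)
4U → rack 1 (remaining 1U)
4U → rack 4 (remaining 3U)
3U → rack 4 (remaining 0U)
3U → rack 5 (remaining 4U)
2U → rack 5 (remaining 2U)
1U → rack 1 (remaining 0U)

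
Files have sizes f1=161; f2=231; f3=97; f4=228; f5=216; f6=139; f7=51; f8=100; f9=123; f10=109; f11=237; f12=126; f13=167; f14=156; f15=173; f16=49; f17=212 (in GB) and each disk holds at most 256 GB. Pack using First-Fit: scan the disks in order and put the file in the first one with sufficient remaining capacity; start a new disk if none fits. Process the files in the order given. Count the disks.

Put f1 (161 GB) in disk 1; 95 GB remain.
Put f2 (231 GB) in disk 2; 25 GB remain.
Put f3 (97 GB) in disk 3; 159 GB remain.
Put f4 (228 GB) in disk 4; 28 GB remain.
Put f5 (216 GB) in disk 5; 40 GB remain.
Put f6 (139 GB) in disk 3; 20 GB remain.
Put f7 (51 GB) in disk 1; 44 GB remain.
Put f8 (100 GB) in disk 6; 156 GB remain.
Put f9 (123 GB) in disk 6; 33 GB remain.
Put f10 (109 GB) in disk 7; 147 GB remain.
Put f11 (237 GB) in disk 8; 19 GB remain.
Put f12 (126 GB) in disk 7; 21 GB remain.
Put f13 (167 GB) in disk 9; 89 GB remain.
Put f14 (156 GB) in disk 10; 100 GB remain.
Put f15 (173 GB) in disk 11; 83 GB remain.
Put f16 (49 GB) in disk 9; 40 GB remain.
Put f17 (212 GB) in disk 12; 44 GB remain.

12 disks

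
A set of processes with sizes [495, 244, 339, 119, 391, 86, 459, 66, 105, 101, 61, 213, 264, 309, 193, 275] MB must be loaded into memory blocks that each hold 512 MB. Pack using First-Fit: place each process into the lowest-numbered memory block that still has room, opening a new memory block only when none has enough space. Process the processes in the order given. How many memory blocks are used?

8 memory blocks

memory block 1: place 495 MB, 17 MB left
memory block 2: place 244 MB, 268 MB left
memory block 3: place 339 MB, 173 MB left
memory block 2: place 119 MB, 149 MB left
memory block 4: place 391 MB, 121 MB left
memory block 2: place 86 MB, 63 MB left
memory block 5: place 459 MB, 53 MB left
memory block 3: place 66 MB, 107 MB left
memory block 3: place 105 MB, 2 MB left
memory block 4: place 101 MB, 20 MB left
memory block 2: place 61 MB, 2 MB left
memory block 6: place 213 MB, 299 MB left
memory block 6: place 264 MB, 35 MB left
memory block 7: place 309 MB, 203 MB left
memory block 7: place 193 MB, 10 MB left
memory block 8: place 275 MB, 237 MB left
Final memory blocks: [495] [244,119,86,61] [339,66,105] [391,101] [459] [213,264] [309,193] [275].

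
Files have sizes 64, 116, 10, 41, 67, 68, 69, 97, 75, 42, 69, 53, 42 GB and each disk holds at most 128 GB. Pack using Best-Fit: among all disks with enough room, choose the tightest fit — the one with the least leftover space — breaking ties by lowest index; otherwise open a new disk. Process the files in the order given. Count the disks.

64 GB → disk 1 (remaining 64 GB)
116 GB → disk 2 (remaining 12 GB)
10 GB → disk 2 (remaining 2 GB)
41 GB → disk 1 (remaining 23 GB)
67 GB → disk 3 (remaining 61 GB)
68 GB → disk 4 (remaining 60 GB)
69 GB → disk 5 (remaining 59 GB)
97 GB → disk 6 (remaining 31 GB)
75 GB → disk 7 (remaining 53 GB)
42 GB → disk 7 (remaining 11 GB)
69 GB → disk 8 (remaining 59 GB)
53 GB → disk 5 (remaining 6 GB)
42 GB → disk 8 (remaining 17 GB)

8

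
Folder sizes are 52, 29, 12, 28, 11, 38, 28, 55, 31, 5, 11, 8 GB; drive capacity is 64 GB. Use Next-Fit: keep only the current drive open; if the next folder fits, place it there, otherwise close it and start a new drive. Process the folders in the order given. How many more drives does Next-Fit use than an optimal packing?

2

Next-Fit: [52] [29,12] [28,11] [38] [28] [55] [31,5,11,8] → 7 drives.
Total size 308 GB; any packing needs at least ⌈308/64⌉ = 5 drives.
An optimal packing achieves that bound: [55,8] [52,12] [38,11,11] [31,29] [28,28,5] → 5 drives.
Excess: 7 − 5 = 2.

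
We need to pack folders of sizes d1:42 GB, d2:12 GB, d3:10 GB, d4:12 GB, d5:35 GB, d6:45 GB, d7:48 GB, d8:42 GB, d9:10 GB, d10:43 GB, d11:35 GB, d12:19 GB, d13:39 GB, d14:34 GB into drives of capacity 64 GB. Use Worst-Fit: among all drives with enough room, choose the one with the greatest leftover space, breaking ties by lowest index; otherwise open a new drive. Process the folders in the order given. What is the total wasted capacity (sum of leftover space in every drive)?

150

drive 1: place d1 (42 GB), 22 GB left
drive 1: place d2 (12 GB), 10 GB left
drive 1: place d3 (10 GB), 0 GB left
drive 2: place d4 (12 GB), 52 GB left
drive 2: place d5 (35 GB), 17 GB left
drive 3: place d6 (45 GB), 19 GB left
drive 4: place d7 (48 GB), 16 GB left
drive 5: place d8 (42 GB), 22 GB left
drive 5: place d9 (10 GB), 12 GB left
drive 6: place d10 (43 GB), 21 GB left
drive 7: place d11 (35 GB), 29 GB left
drive 7: place d12 (19 GB), 10 GB left
drive 8: place d13 (39 GB), 25 GB left
drive 9: place d14 (34 GB), 30 GB left
9 drives × 64 GB = 576 GB; used 426 GB; unused 150 GB.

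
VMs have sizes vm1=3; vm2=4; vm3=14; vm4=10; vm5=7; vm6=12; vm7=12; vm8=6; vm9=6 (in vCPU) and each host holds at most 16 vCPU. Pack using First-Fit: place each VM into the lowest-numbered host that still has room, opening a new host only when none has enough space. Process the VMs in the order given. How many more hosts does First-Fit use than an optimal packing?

First-Fit: [3,4,7] [14] [10,6] [12] [12] [6] → 6 hosts.
Total size 74 vCPU; any packing needs at least ⌈74/16⌉ = 5 hosts.
An optimal packing achieves that bound: [14] [12,4] [12,3] [10,6] [7,6] → 5 hosts.
Excess: 6 − 5 = 1.

1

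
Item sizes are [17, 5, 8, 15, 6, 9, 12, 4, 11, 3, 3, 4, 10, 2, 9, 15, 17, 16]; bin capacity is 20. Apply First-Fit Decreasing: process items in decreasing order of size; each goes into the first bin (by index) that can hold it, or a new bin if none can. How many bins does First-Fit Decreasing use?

9 bins

Sorted descending: 17, 17, 16, 15, 15, 12, 11, 10, 9, 9, 8, 6, 5, 4, 4, 3, 3, 2.
Put 17 in bin 1; 3 remain.
Put 17 in bin 2; 3 remain.
Put 16 in bin 3; 4 remain.
Put 15 in bin 4; 5 remain.
Put 15 in bin 5; 5 remain.
Put 12 in bin 6; 8 remain.
Put 11 in bin 7; 9 remain.
Put 10 in bin 8; 10 remain.
Put 9 in bin 7; 0 remain.
Put 9 in bin 8; 1 remain.
Put 8 in bin 6; 0 remain.
Put 6 in bin 9; 14 remain.
Put 5 in bin 4; 0 remain.
Put 4 in bin 3; 0 remain.
Put 4 in bin 5; 1 remain.
Put 3 in bin 1; 0 remain.
Put 3 in bin 2; 0 remain.
Put 2 in bin 9; 12 remain.
Final bins: [17,3] [17,3] [16,4] [15,5] [15,4] [12,8] [11,9] [10,9] [6,2].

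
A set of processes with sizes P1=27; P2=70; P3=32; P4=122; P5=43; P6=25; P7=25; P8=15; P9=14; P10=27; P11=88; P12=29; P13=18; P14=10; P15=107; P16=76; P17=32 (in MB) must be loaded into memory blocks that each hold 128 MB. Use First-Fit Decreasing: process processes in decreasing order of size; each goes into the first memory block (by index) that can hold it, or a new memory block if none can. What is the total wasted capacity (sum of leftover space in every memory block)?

Sorted descending: 122, 107, 88, 76, 70, 43, 32, 32, 29, 27, 27, 25, 25, 18, 15, 14, 10.
Put 122 MB in memory block 1; 6 MB remain.
Put 107 MB in memory block 2; 21 MB remain.
Put 88 MB in memory block 3; 40 MB remain.
Put 76 MB in memory block 4; 52 MB remain.
Put 70 MB in memory block 5; 58 MB remain.
Put 43 MB in memory block 4; 9 MB remain.
Put 32 MB in memory block 3; 8 MB remain.
Put 32 MB in memory block 5; 26 MB remain.
Put 29 MB in memory block 6; 99 MB remain.
Put 27 MB in memory block 6; 72 MB remain.
Put 27 MB in memory block 6; 45 MB remain.
Put 25 MB in memory block 5; 1 MB remain.
Put 25 MB in memory block 6; 20 MB remain.
Put 18 MB in memory block 2; 3 MB remain.
Put 15 MB in memory block 6; 5 MB remain.
Put 14 MB in memory block 7; 114 MB remain.
Put 10 MB in memory block 7; 104 MB remain.
7 memory blocks × 128 MB = 896 MB; used 760 MB; unused 136 MB.

136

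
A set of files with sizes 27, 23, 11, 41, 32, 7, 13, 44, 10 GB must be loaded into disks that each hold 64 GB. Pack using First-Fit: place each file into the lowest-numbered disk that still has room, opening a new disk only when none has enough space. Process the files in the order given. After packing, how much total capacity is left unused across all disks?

27 GB → disk 1 (remaining 37 GB)
23 GB → disk 1 (remaining 14 GB)
11 GB → disk 1 (remaining 3 GB)
41 GB → disk 2 (remaining 23 GB)
32 GB → disk 3 (remaining 32 GB)
7 GB → disk 2 (remaining 16 GB)
13 GB → disk 2 (remaining 3 GB)
44 GB → disk 4 (remaining 20 GB)
10 GB → disk 3 (remaining 22 GB)
4 disks × 64 GB = 256 GB; used 208 GB; unused 48 GB.

48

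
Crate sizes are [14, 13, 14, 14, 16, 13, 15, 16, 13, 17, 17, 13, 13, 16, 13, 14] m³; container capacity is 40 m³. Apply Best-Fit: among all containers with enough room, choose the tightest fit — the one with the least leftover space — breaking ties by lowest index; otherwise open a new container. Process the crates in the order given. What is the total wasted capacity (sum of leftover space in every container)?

49

container 1: place 14 m³, 26 m³ left
container 1: place 13 m³, 13 m³ left
container 2: place 14 m³, 26 m³ left
container 2: place 14 m³, 12 m³ left
container 3: place 16 m³, 24 m³ left
container 1: place 13 m³, 0 m³ left
container 3: place 15 m³, 9 m³ left
container 4: place 16 m³, 24 m³ left
container 4: place 13 m³, 11 m³ left
container 5: place 17 m³, 23 m³ left
container 5: place 17 m³, 6 m³ left
container 6: place 13 m³, 27 m³ left
container 6: place 13 m³, 14 m³ left
container 7: place 16 m³, 24 m³ left
container 6: place 13 m³, 1 m³ left
container 7: place 14 m³, 10 m³ left
7 containers × 40 m³ = 280 m³; used 231 m³; unused 49 m³.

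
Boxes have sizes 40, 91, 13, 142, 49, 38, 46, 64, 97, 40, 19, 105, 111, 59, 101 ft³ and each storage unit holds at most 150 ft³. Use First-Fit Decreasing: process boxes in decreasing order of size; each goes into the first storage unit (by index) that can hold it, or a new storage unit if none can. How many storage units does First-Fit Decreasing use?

Sorted descending: 142, 111, 105, 101, 97, 91, 64, 59, 49, 46, 40, 40, 38, 19, 13.
storage unit 1: place 142 ft³, 8 ft³ left
storage unit 2: place 111 ft³, 39 ft³ left
storage unit 3: place 105 ft³, 45 ft³ left
storage unit 4: place 101 ft³, 49 ft³ left
storage unit 5: place 97 ft³, 53 ft³ left
storage unit 6: place 91 ft³, 59 ft³ left
storage unit 7: place 64 ft³, 86 ft³ left
storage unit 6: place 59 ft³, 0 ft³ left
storage unit 4: place 49 ft³, 0 ft³ left
storage unit 5: place 46 ft³, 7 ft³ left
storage unit 3: place 40 ft³, 5 ft³ left
storage unit 7: place 40 ft³, 46 ft³ left
storage unit 2: place 38 ft³, 1 ft³ left
storage unit 7: place 19 ft³, 27 ft³ left
storage unit 7: place 13 ft³, 14 ft³ left

7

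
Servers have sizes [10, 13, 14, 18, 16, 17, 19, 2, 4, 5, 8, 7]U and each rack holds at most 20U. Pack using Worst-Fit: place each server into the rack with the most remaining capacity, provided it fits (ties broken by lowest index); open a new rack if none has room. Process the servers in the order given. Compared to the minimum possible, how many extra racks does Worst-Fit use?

1

Worst-Fit: [10,2,4] [13,5] [14] [18] [16] [17] [19] [8,7] → 8 racks.
Total size 133U; any packing needs at least ⌈133/20⌉ = 7 racks.
An optimal packing achieves that bound: [19] [18,2] [17] [16,4] [14,5] [13,7] [10,8] → 7 racks.
Excess: 8 − 7 = 1.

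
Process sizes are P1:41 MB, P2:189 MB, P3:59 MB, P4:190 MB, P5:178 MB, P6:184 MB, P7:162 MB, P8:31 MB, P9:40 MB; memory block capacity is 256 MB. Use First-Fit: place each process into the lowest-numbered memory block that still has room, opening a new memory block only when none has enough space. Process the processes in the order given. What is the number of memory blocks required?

5 memory blocks

Put P1 (41 MB) in memory block 1; 215 MB remain.
Put P2 (189 MB) in memory block 1; 26 MB remain.
Put P3 (59 MB) in memory block 2; 197 MB remain.
Put P4 (190 MB) in memory block 2; 7 MB remain.
Put P5 (178 MB) in memory block 3; 78 MB remain.
Put P6 (184 MB) in memory block 4; 72 MB remain.
Put P7 (162 MB) in memory block 5; 94 MB remain.
Put P8 (31 MB) in memory block 3; 47 MB remain.
Put P9 (40 MB) in memory block 3; 7 MB remain.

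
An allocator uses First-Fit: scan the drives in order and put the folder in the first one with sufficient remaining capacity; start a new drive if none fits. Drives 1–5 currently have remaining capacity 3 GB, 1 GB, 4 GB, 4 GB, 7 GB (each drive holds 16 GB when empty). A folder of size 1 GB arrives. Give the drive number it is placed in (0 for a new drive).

Drives with room: drive 1 (3 GB), drive 2 (1 GB), drive 3 (4 GB), drive 4 (4 GB), drive 5 (7 GB).
The first with room is drive 1.

1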